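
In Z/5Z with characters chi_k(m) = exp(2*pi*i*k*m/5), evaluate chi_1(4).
chi_1(4) = zeta_5^4 = exp(-2*I*pi/5)

Explanation: chi_1(4) = zeta_5^(1*4) = zeta_5^4. Since zeta_5^5 = 1, this equals zeta_5^4 = exp(2*pi*i*4/5) = exp(-2*I*pi/5).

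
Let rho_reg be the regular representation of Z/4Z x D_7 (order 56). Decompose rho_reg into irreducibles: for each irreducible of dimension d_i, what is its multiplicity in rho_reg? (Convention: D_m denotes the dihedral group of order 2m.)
Each irreducible V_i of dimension d_i appears with multiplicity d_i, i.e. rho_reg = (direct sum over all irreducibles V_i) d_i V_i. The irreducible dimensions for Z/4Z x D_7 are 1, 1, 1, 1, 1, 1, 1, 1, 2, 2, 2, 2, 2, 2, 2, 2, 2, 2, 2, 2: 8 irreducibles of dimension 1, each with multiplicity 1; 12 irreducibles of dimension 2, each with multiplicity 2. Total dimension 8*1*1 + 12*2*2 = 56 = |G|.

Explanation: General theorem: in the regular representation of a finite group G, each irreducible appears with multiplicity equal to its dimension. Check: dim(rho_reg) = sum d_i^2 = 1 + 1 + 1 + 1 + 1 + 1 + 1 + 1 + 4 + 4 + 4 + 4 + 4 + 4 + 4 + 4 + 4 + 4 + 4 + 4 = 56 = |G|.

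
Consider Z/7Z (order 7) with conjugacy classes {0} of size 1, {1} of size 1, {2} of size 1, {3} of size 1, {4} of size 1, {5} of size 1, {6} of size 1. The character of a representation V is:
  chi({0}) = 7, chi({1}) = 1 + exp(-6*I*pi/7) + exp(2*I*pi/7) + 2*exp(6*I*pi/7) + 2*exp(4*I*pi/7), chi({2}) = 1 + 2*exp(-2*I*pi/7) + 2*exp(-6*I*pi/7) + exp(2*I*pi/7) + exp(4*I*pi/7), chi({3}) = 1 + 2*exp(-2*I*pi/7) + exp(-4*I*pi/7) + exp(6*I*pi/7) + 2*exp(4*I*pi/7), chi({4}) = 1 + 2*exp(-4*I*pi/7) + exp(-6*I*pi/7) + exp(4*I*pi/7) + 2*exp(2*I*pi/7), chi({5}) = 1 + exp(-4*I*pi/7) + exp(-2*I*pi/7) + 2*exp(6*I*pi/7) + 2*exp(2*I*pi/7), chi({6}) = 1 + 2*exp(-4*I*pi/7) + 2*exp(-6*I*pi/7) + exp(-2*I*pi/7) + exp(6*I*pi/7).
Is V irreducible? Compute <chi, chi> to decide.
Not irreducible (reducible): <chi, chi> = 11 > 1.

Solution. <chi, chi> = (1/|G|) sum_C |C| * |chi(C)|^2 = (1/7)[1*|7|^2 + 1*|1 + exp(-6*I*pi/7) + exp(2*I*pi/7) + 2*exp(6*I*pi/7) + 2*exp(4*I*pi/7)|^2 + 1*|1 + 2*exp(-2*I*pi/7) + 2*exp(-6*I*pi/7) + exp(2*I*pi/7) + exp(4*I*pi/7)|^2 + 1*|1 + 2*exp(-2*I*pi/7) + exp(-4*I*pi/7) + exp(6*I*pi/7) + 2*exp(4*I*pi/7)|^2 + 1*|1 + 2*exp(-4*I*pi/7) + exp(-6*I*pi/7) + exp(4*I*pi/7) + 2*exp(2*I*pi/7)|^2 + 1*|1 + exp(-4*I*pi/7) + exp(-2*I*pi/7) + 2*exp(6*I*pi/7) + 2*exp(2*I*pi/7)|^2 + 1*|1 + 2*exp(-4*I*pi/7) + 2*exp(-6*I*pi/7) + exp(-2*I*pi/7) + exp(6*I*pi/7)|^2]
  = (1/7)[(49) + (11 + 9*exp(-2*I*pi/7) + 6*exp(-4*I*pi/7) + 4*exp(-6*I*pi/7) + 4*exp(6*I*pi/7) + 6*exp(4*I*pi/7) + 9*exp(2*I*pi/7)) + (11 + 9*exp(-4*I*pi/7) + 4*exp(-2*I*pi/7) + 6*exp(-6*I*pi/7) + 6*exp(6*I*pi/7) + 4*exp(2*I*pi/7) + 9*exp(4*I*pi/7)) + (11 + 6*exp(-2*I*pi/7) + 9*exp(-6*I*pi/7) + 4*exp(-4*I*pi/7) + 4*exp(4*I*pi/7) + 9*exp(6*I*pi/7) + 6*exp(2*I*pi/7)) + (11 + 6*exp(-2*I*pi/7) + 9*exp(-6*I*pi/7) + 4*exp(-4*I*pi/7) + 4*exp(4*I*pi/7) + 9*exp(6*I*pi/7) + 6*exp(2*I*pi/7)) + (11 + 9*exp(-4*I*pi/7) + 4*exp(-2*I*pi/7) + 6*exp(-6*I*pi/7) + 6*exp(6*I*pi/7) + 4*exp(2*I*pi/7) + 9*exp(4*I*pi/7)) + (11 + 9*exp(-2*I*pi/7) + 6*exp(-4*I*pi/7) + 4*exp(-6*I*pi/7) + 4*exp(6*I*pi/7) + 6*exp(4*I*pi/7) + 9*exp(2*I*pi/7))] = 77/7 = 11.
(Exp terms are combined using exp(i*s)*conj(exp(i*t)) = exp(i*(s-t)), and sums of them are collapsed using the identity that for every m > 1 the m distinct m-th roots of unity sum to 0, e.g. 1 + exp(2*I*pi/3) + exp(-2*I*pi/3) = 0.)
A character is irreducible iff <chi, chi> = 1, so this representation is reducible.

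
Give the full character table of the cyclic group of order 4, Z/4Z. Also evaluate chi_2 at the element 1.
Character table of Z/4Z (irreps indexed chi_0,...,chi_3 with chi_k(m) = zeta_4^(k*m), zeta_4 = exp(2*pi*i/4)):
  irrep \ class  {0} (size 1)  {1} (size 1)  {2} (size 1)  {3} (size 1)
  chi_0          1             1             1             1           
  chi_1          1             I             -1            -I          
  chi_2          1             -1            1             -1          
  chi_3          1             -I            -1            I           

Spot check: chi_2(1) = zeta_4^(2*1) = zeta_4^2 = -1.

Solution. Z/4Z is abelian, so all 4 irreducible complex representations are 1-dimensional. They are given by chi_k(m) = zeta_4^(k*m) for k = 0,...,3. Row orthogonality: sum_m chi_k(m) conj(chi_l(m)) = 4 * [k = l].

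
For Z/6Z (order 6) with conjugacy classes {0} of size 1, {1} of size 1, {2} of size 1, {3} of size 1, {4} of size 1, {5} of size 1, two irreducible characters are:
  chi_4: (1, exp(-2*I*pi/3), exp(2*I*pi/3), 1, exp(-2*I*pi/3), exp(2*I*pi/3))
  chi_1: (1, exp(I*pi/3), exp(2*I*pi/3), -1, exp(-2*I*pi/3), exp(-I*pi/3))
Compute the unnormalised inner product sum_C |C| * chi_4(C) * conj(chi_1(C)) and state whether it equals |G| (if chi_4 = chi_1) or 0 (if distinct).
Sum = 0; so <chi_4, chi_1> = 0 (distinct irreducibles are orthogonal).

Argument: Compute term by term over conjugacy classes (|C| * chi_4(C) * conj(chi_1(C))):
  1*(1)*conj(1) + 1*(exp(-2*I*pi/3))*conj(exp(I*pi/3)) + 1*(exp(2*I*pi/3))*conj(exp(2*I*pi/3)) + 1*(1)*conj(-1) + 1*(exp(-2*I*pi/3))*conj(exp(-2*I*pi/3)) + 1*(exp(2*I*pi/3))*conj(exp(-I*pi/3))
  = (1) + (-1) + (1) + (-1) + (1) + (-1)
  = 0.
(Exp terms are combined using exp(i*s)*conj(exp(i*t)) = exp(i*(s-t)), and sums of them are collapsed using the identity that for every m > 1 the m distinct m-th roots of unity sum to 0, e.g. 1 + exp(2*I*pi/3) + exp(-2*I*pi/3) = 0.)
Dividing by |G| = 6 gives 0/6 = 0, matching the row-orthogonality relation <chi_4, chi_1> = [chi_4 = chi_1].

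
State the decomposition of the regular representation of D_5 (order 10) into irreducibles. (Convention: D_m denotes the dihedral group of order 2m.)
Each irreducible V_i of dimension d_i appears with multiplicity d_i, i.e. rho_reg = (direct sum over all irreducibles V_i) d_i V_i. The irreducible dimensions for D_5 are 1, 1, 2, 2: 2 irreducibles of dimension 1, each with multiplicity 1; 2 irreducibles of dimension 2, each with multiplicity 2. Total dimension 2*1*1 + 2*2*2 = 10 = |G|.

Why: General theorem: in the regular representation of a finite group G, each irreducible appears with multiplicity equal to its dimension. Check: dim(rho_reg) = sum d_i^2 = 1 + 1 + 4 + 4 = 10 = |G|.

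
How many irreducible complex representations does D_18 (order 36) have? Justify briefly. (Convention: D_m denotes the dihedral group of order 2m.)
12

Explanation: The number of irreducible complex representations of a finite group equals its number of conjugacy classes. D_18 has 12 conjugacy classes (n/2 + 3 for n even), so D_18 (order 36) has exactly 12 irreducible complex representations.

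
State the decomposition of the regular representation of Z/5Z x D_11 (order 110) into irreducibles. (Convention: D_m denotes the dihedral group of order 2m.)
Each irreducible V_i of dimension d_i appears with multiplicity d_i, i.e. rho_reg = (direct sum over all irreducibles V_i) d_i V_i. The irreducible dimensions for Z/5Z x D_11 are 1, 1, 1, 1, 1, 1, 1, 1, 1, 1, 2, 2, 2, 2, 2, 2, 2, 2, 2, 2, 2, 2, 2, 2, 2, 2, 2, 2, 2, 2, 2, 2, 2, 2, 2: 10 irreducibles of dimension 1, each with multiplicity 1; 25 irreducibles of dimension 2, each with multiplicity 2. Total dimension 10*1*1 + 25*2*2 = 110 = |G|.

Proof sketch: General theorem: in the regular representation of a finite group G, each irreducible appears with multiplicity equal to its dimension. Check: dim(rho_reg) = sum d_i^2 = 1 + 1 + 1 + 1 + 1 + 1 + 1 + 1 + 1 + 1 + 4 + 4 + 4 + 4 + 4 + 4 + 4 + 4 + 4 + 4 + 4 + 4 + 4 + 4 + 4 + 4 + 4 + 4 + 4 + 4 + 4 + 4 + 4 + 4 + 4 = 110 = |G|.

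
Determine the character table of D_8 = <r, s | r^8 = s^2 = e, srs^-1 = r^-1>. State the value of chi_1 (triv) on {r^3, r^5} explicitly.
Conjugacy classes: {e} of size 1, {r^4} of size 1, {r^1, r^7} of size 2, {r^2, r^6} of size 2, {r^3, r^5} of size 2, {s, sr^2, ...} of size 4, {sr, sr^3, ...} of size 4.
Character table:
  irrep \ class              {e} (size 1)  {r^4} (size 1)  {r^1, r^7} (size 2)  {r^2, r^6} (size 2)  {r^3, r^5} (size 2)  {s, sr^2, ...} (size 4)  {sr, sr^3, ...} (size 4)
  chi_1 (triv)               1             1               1                    1                    1                    1                        1                       
  chi_2 (sign: r->1, s->-1)  1             1               1                    1                    1                    -1                       -1                      
  chi_3 (r->-1, s->1)        1             1               -1                   1                    -1                   1                        -1                      
  chi_4 (r->-1, s->-1)       1             1               -1                   1                    -1                   -1                       1                       
  chi_5 (2d, j=1)            2             -2              sqrt(2)              0                    -sqrt(2)             0                        0                       
  chi_6 (2d, j=2)            2             2               0                    -2                   0                    0                        0                       
  chi_7 (2d, j=3)            2             -2              -sqrt(2)             0                    sqrt(2)              0                        0                       

Spot check: chi_1 (triv) on {r^3, r^5} = 1.

Justification: D_8 has order 2*8 = 16 with 7 conjugacy classes, hence 7 irreducibles. Sum of squared dims 1 + 1 + 1 + 1 + 4 + 4 + 4 = 16 = |G|. Linear characters come from the abelianisation; the 2-dimensional irreps have character r^k -> 2*cos(2*pi*j*k/8), reflections -> 0.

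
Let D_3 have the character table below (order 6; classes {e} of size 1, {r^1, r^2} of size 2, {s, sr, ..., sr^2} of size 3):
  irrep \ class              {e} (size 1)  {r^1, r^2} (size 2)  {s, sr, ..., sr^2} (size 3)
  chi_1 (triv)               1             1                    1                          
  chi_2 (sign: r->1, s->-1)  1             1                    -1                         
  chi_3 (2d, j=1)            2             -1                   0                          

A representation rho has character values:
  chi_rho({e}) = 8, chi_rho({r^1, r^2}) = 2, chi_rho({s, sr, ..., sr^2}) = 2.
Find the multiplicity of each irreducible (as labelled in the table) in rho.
Multiplicities: chi_1: 3, chi_2: 1, chi_3: 2.

Details: Use <chi_rho, chi> = (1/|G|) sum_C |C| * chi_rho(C) * conj(chi(C)) with |G| = 6 for each irreducible chi in the table:
  <chi_rho, chi_1> = (1/6)[1*(8)*conj(1) + 2*(2)*conj(1) + 3*(2)*conj(1)]
      = (1/6)[(8) + (4) + (6)] = 18/6 = 3
  <chi_rho, chi_2> = (1/6)[1*(8)*conj(1) + 2*(2)*conj(1) + 3*(2)*conj(-1)]
      = (1/6)[(8) + (4) + (-6)] = 6/6 = 1
  <chi_rho, chi_3> = (1/6)[1*(8)*conj(2) + 2*(2)*conj(-1) + 3*(2)*conj(0)]
      = (1/6)[(16) + (-4) + (0)] = 12/6 = 2
Dimension check: dim(rho) = sum (mult * dim) = 3*1 + 1*1 + 2*2 = 8 = chi_rho(e) = 8.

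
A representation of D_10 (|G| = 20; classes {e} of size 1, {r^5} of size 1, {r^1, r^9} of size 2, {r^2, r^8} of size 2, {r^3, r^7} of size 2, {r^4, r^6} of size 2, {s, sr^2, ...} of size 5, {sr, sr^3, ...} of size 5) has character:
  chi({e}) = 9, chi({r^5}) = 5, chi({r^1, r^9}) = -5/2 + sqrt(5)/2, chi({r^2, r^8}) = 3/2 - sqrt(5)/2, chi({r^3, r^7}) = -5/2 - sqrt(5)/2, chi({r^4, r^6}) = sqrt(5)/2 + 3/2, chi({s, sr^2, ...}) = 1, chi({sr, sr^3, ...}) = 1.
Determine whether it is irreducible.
Not irreducible (reducible): <chi, chi> = 8 > 1.

Argument: <chi, chi> = (1/|G|) sum_C |C| * |chi(C)|^2 = (1/20)[1*|9|^2 + 1*|5|^2 + 2*|-5/2 + sqrt(5)/2|^2 + 2*|3/2 - sqrt(5)/2|^2 + 2*|-5/2 - sqrt(5)/2|^2 + 2*|sqrt(5)/2 + 3/2|^2 + 5*|1|^2 + 5*|1|^2]
  = (1/20)[(81) + (25) + (15 - 5*sqrt(5)) + (7 - 3*sqrt(5)) + (5*sqrt(5) + 15) + (3*sqrt(5) + 7) + (5) + (5)] = 160/20 = 8.
A character is irreducible iff <chi, chi> = 1, so this representation is reducible.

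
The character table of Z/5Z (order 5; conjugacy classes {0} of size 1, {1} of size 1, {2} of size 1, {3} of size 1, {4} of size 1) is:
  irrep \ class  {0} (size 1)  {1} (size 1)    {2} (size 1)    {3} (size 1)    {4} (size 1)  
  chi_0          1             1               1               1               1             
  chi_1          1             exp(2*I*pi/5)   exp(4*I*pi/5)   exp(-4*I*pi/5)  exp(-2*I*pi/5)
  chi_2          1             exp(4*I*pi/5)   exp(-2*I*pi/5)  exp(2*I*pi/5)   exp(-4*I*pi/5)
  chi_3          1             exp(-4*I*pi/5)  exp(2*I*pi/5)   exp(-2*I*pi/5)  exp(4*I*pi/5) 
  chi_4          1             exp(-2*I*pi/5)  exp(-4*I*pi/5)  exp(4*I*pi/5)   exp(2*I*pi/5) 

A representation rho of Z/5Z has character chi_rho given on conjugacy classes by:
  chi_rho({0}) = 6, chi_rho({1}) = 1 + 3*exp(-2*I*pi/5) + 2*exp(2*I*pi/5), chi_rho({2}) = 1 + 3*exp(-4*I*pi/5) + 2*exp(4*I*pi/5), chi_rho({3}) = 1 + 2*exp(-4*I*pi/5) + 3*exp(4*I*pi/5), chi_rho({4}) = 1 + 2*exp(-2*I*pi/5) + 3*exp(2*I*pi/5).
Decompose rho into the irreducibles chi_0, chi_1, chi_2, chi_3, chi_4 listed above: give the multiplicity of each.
Multiplicities: chi_0: 1, chi_1: 2, chi_2: 0, chi_3: 0, chi_4: 3.

Why: Use <chi_rho, chi> = (1/|G|) sum_C |C| * chi_rho(C) * conj(chi(C)) with |G| = 5 for each irreducible chi in the table:
  <chi_rho, chi_0> = (1/5)[1*(6)*conj(1) + 1*(1 + 3*exp(-2*I*pi/5) + 2*exp(2*I*pi/5))*conj(1) + 1*(1 + 3*exp(-4*I*pi/5) + 2*exp(4*I*pi/5))*conj(1) + 1*(1 + 2*exp(-4*I*pi/5) + 3*exp(4*I*pi/5))*conj(1) + 1*(1 + 2*exp(-2*I*pi/5) + 3*exp(2*I*pi/5))*conj(1)]
      = (1/5)[(6) + (1 + 3*exp(-2*I*pi/5) + 2*exp(2*I*pi/5)) + (1 + 3*exp(-4*I*pi/5) + 2*exp(4*I*pi/5)) + (1 + 2*exp(-4*I*pi/5) + 3*exp(4*I*pi/5)) + (1 + 2*exp(-2*I*pi/5) + 3*exp(2*I*pi/5))] = 5/5 = 1
  <chi_rho, chi_1> = (1/5)[1*(6)*conj(1) + 1*(1 + 3*exp(-2*I*pi/5) + 2*exp(2*I*pi/5))*conj(exp(2*I*pi/5)) + 1*(1 + 3*exp(-4*I*pi/5) + 2*exp(4*I*pi/5))*conj(exp(4*I*pi/5)) + 1*(1 + 2*exp(-4*I*pi/5) + 3*exp(4*I*pi/5))*conj(exp(-4*I*pi/5)) + 1*(1 + 2*exp(-2*I*pi/5) + 3*exp(2*I*pi/5))*conj(exp(-2*I*pi/5))]
      = (1/5)[(6) + (2 + 3*exp(-4*I*pi/5) + exp(-2*I*pi/5)) + (2 + exp(-4*I*pi/5) + 3*exp(2*I*pi/5)) + (2 + 3*exp(-2*I*pi/5) + exp(4*I*pi/5)) + (2 + exp(2*I*pi/5) + 3*exp(4*I*pi/5))] = 10/5 = 2
  <chi_rho, chi_2> = (1/5)[1*(6)*conj(1) + 1*(1 + 3*exp(-2*I*pi/5) + 2*exp(2*I*pi/5))*conj(exp(4*I*pi/5)) + 1*(1 + 3*exp(-4*I*pi/5) + 2*exp(4*I*pi/5))*conj(exp(-2*I*pi/5)) + 1*(1 + 2*exp(-4*I*pi/5) + 3*exp(4*I*pi/5))*conj(exp(2*I*pi/5)) + 1*(1 + 2*exp(-2*I*pi/5) + 3*exp(2*I*pi/5))*conj(exp(-4*I*pi/5))]
      = (1/5)[(6) + (2*exp(-2*I*pi/5) + exp(-4*I*pi/5) + 3*exp(4*I*pi/5)) + (3*exp(-2*I*pi/5) + 2*exp(-4*I*pi/5) + exp(2*I*pi/5)) + (exp(-2*I*pi/5) + 2*exp(4*I*pi/5) + 3*exp(2*I*pi/5)) + (3*exp(-4*I*pi/5) + exp(4*I*pi/5) + 2*exp(2*I*pi/5))] = 0/5 = 0
  <chi_rho, chi_3> = (1/5)[1*(6)*conj(1) + 1*(1 + 3*exp(-2*I*pi/5) + 2*exp(2*I*pi/5))*conj(exp(-4*I*pi/5)) + 1*(1 + 3*exp(-4*I*pi/5) + 2*exp(4*I*pi/5))*conj(exp(2*I*pi/5)) + 1*(1 + 2*exp(-4*I*pi/5) + 3*exp(4*I*pi/5))*conj(exp(-2*I*pi/5)) + 1*(1 + 2*exp(-2*I*pi/5) + 3*exp(2*I*pi/5))*conj(exp(4*I*pi/5))]
      = (1/5)[(6) + (2*exp(-4*I*pi/5) + exp(4*I*pi/5) + 3*exp(2*I*pi/5)) + (exp(-2*I*pi/5) + 3*exp(4*I*pi/5) + 2*exp(2*I*pi/5)) + (2*exp(-2*I*pi/5) + 3*exp(-4*I*pi/5) + exp(2*I*pi/5)) + (3*exp(-2*I*pi/5) + exp(-4*I*pi/5) + 2*exp(4*I*pi/5))] = 0/5 = 0
  <chi_rho, chi_4> = (1/5)[1*(6)*conj(1) + 1*(1 + 3*exp(-2*I*pi/5) + 2*exp(2*I*pi/5))*conj(exp(-2*I*pi/5)) + 1*(1 + 3*exp(-4*I*pi/5) + 2*exp(4*I*pi/5))*conj(exp(-4*I*pi/5)) + 1*(1 + 2*exp(-4*I*pi/5) + 3*exp(4*I*pi/5))*conj(exp(4*I*pi/5)) + 1*(1 + 2*exp(-2*I*pi/5) + 3*exp(2*I*pi/5))*conj(exp(2*I*pi/5))]
      = (1/5)[(6) + (3 + exp(2*I*pi/5) + 2*exp(4*I*pi/5)) + (3 + 2*exp(-2*I*pi/5) + exp(4*I*pi/5)) + (3 + exp(-4*I*pi/5) + 2*exp(2*I*pi/5)) + (3 + 2*exp(-4*I*pi/5) + exp(-2*I*pi/5))] = 15/5 = 3
(Exp terms are combined using exp(i*s)*conj(exp(i*t)) = exp(i*(s-t)), and sums of them are collapsed using the identity that for every m > 1 the m distinct m-th roots of unity sum to 0, e.g. 1 + exp(2*I*pi/3) + exp(-2*I*pi/3) = 0.)
Dimension check: dim(rho) = sum (mult * dim) = 1*1 + 2*1 + 0*1 + 0*1 + 3*1 = 6 = chi_rho(e) = 6.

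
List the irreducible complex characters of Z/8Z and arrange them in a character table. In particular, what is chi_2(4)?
Character table of Z/8Z (irreps indexed chi_0,...,chi_7 with chi_k(m) = zeta_8^(k*m), zeta_8 = exp(2*pi*i/8)):
  irrep \ class  {0} (size 1)  {1} (size 1)    {2} (size 1)  {3} (size 1)    {4} (size 1)  {5} (size 1)    {6} (size 1)  {7} (size 1)  
  chi_0          1             1               1             1               1             1               1             1             
  chi_1          1             exp(I*pi/4)     I             exp(3*I*pi/4)   -1            exp(-3*I*pi/4)  -I            exp(-I*pi/4)  
  chi_2          1             I               -1            -I              1             I               -1            -I            
  chi_3          1             exp(3*I*pi/4)   -I            exp(I*pi/4)     -1            exp(-I*pi/4)    I             exp(-3*I*pi/4)
  chi_4          1             -1              1             -1              1             -1              1             -1            
  chi_5          1             exp(-3*I*pi/4)  I             exp(-I*pi/4)    -1            exp(I*pi/4)     -I            exp(3*I*pi/4) 
  chi_6          1             -I              -1            I               1             -I              -1            I             
  chi_7          1             exp(-I*pi/4)    -I            exp(-3*I*pi/4)  -1            exp(3*I*pi/4)   I             exp(I*pi/4)   

Spot check: chi_2(4) = zeta_8^(2*4) = zeta_8^8 = 1.

Proof sketch: Z/8Z is abelian, so all 8 irreducible complex representations are 1-dimensional. They are given by chi_k(m) = zeta_8^(k*m) for k = 0,...,7. Row orthogonality: sum_m chi_k(m) conj(chi_l(m)) = 8 * [k = l].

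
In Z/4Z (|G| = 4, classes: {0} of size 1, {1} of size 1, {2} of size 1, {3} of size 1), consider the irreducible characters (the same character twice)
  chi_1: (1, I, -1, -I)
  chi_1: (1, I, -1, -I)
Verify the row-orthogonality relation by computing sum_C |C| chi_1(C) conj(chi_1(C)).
Sum = 4 = |G| = 4; so <chi_1, chi_1> = 1 (norm-1 confirms irreducibility).

Derivation: Compute term by term over conjugacy classes (|C| * chi_1(C) * conj(chi_1(C))):
  1*(1)*conj(1) + 1*(I)*conj(I) + 1*(-1)*conj(-1) + 1*(-I)*conj(-I)
  = (1) + (1) + (1) + (1)
  = 4.
(Exp terms are combined using exp(i*s)*conj(exp(i*t)) = exp(i*(s-t)), and sums of them are collapsed using the identity that for every m > 1 the m distinct m-th roots of unity sum to 0, e.g. 1 + exp(2*I*pi/3) + exp(-2*I*pi/3) = 0.)
Dividing by |G| = 4 gives 4/4 = 1, matching the row-orthogonality relation <chi_1, chi_1> = [chi_1 = chi_1].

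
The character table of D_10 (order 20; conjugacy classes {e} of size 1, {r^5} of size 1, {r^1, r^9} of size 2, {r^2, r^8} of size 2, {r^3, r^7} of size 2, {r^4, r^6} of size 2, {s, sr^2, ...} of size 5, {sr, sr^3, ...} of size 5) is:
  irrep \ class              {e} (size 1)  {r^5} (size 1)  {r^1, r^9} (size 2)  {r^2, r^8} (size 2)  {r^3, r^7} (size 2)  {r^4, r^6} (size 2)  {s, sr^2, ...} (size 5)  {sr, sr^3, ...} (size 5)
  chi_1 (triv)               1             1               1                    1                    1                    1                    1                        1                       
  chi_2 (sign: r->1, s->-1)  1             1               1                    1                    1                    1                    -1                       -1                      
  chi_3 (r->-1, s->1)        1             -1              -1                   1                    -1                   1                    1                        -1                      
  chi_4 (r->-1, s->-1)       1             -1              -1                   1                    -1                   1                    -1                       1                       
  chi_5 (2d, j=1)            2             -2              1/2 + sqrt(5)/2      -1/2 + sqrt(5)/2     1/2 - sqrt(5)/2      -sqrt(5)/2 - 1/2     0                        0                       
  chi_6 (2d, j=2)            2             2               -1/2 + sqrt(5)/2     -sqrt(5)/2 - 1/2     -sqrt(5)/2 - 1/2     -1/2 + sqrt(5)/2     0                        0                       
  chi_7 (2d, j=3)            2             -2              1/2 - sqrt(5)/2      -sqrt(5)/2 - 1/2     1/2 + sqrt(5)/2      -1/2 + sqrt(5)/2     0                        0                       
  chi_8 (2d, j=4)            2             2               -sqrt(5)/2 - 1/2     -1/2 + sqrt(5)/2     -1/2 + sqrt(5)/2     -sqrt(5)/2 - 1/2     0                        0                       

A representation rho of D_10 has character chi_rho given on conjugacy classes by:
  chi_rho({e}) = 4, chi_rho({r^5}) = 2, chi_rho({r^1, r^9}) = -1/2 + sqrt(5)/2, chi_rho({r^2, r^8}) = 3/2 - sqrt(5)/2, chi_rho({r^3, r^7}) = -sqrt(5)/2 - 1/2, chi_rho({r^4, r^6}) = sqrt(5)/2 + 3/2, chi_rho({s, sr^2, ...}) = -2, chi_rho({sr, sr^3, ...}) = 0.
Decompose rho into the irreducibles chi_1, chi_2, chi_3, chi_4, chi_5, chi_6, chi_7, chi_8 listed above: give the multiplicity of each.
Multiplicities: chi_1: 0, chi_2: 1, chi_3: 0, chi_4: 1, chi_5: 0, chi_6: 1, chi_7: 0, chi_8: 0.

Justification: Use <chi_rho, chi> = (1/|G|) sum_C |C| * chi_rho(C) * conj(chi(C)) with |G| = 20 for each irreducible chi in the table:
  <chi_rho, chi_1> = (1/20)[1*(4)*conj(1) + 1*(2)*conj(1) + 2*(-1/2 + sqrt(5)/2)*conj(1) + 2*(3/2 - sqrt(5)/2)*conj(1) + 2*(-sqrt(5)/2 - 1/2)*conj(1) + 2*(sqrt(5)/2 + 3/2)*conj(1) + 5*(-2)*conj(1) + 5*(0)*conj(1)]
      = (1/20)[(4) + (2) + (-1 + sqrt(5)) + (3 - sqrt(5)) + (-sqrt(5) - 1) + (sqrt(5) + 3) + (-10) + (0)] = 0/20 = 0
  <chi_rho, chi_2> = (1/20)[1*(4)*conj(1) + 1*(2)*conj(1) + 2*(-1/2 + sqrt(5)/2)*conj(1) + 2*(3/2 - sqrt(5)/2)*conj(1) + 2*(-sqrt(5)/2 - 1/2)*conj(1) + 2*(sqrt(5)/2 + 3/2)*conj(1) + 5*(-2)*conj(-1) + 5*(0)*conj(-1)]
      = (1/20)[(4) + (2) + (-1 + sqrt(5)) + (3 - sqrt(5)) + (-sqrt(5) - 1) + (sqrt(5) + 3) + (10) + (0)] = 20/20 = 1
  <chi_rho, chi_3> = (1/20)[1*(4)*conj(1) + 1*(2)*conj(-1) + 2*(-1/2 + sqrt(5)/2)*conj(-1) + 2*(3/2 - sqrt(5)/2)*conj(1) + 2*(-sqrt(5)/2 - 1/2)*conj(-1) + 2*(sqrt(5)/2 + 3/2)*conj(1) + 5*(-2)*conj(1) + 5*(0)*conj(-1)]
      = (1/20)[(4) + (-2) + (1 - sqrt(5)) + (3 - sqrt(5)) + (1 + sqrt(5)) + (sqrt(5) + 3) + (-10) + (0)] = 0/20 = 0
  <chi_rho, chi_4> = (1/20)[1*(4)*conj(1) + 1*(2)*conj(-1) + 2*(-1/2 + sqrt(5)/2)*conj(-1) + 2*(3/2 - sqrt(5)/2)*conj(1) + 2*(-sqrt(5)/2 - 1/2)*conj(-1) + 2*(sqrt(5)/2 + 3/2)*conj(1) + 5*(-2)*conj(-1) + 5*(0)*conj(1)]
      = (1/20)[(4) + (-2) + (1 - sqrt(5)) + (3 - sqrt(5)) + (1 + sqrt(5)) + (sqrt(5) + 3) + (10) + (0)] = 20/20 = 1
  <chi_rho, chi_5> = (1/20)[1*(4)*conj(2) + 1*(2)*conj(-2) + 2*(-1/2 + sqrt(5)/2)*conj(1/2 + sqrt(5)/2) + 2*(3/2 - sqrt(5)/2)*conj(-1/2 + sqrt(5)/2) + 2*(-sqrt(5)/2 - 1/2)*conj(1/2 - sqrt(5)/2) + 2*(sqrt(5)/2 + 3/2)*conj(-sqrt(5)/2 - 1/2) + 5*(-2)*conj(0) + 5*(0)*conj(0)]
      = (1/20)[(8) + (-4) + (2) + (-4 + 2*sqrt(5)) + (2) + (-2*sqrt(5) - 4) + (0) + (0)] = 0/20 = 0
  <chi_rho, chi_6> = (1/20)[1*(4)*conj(2) + 1*(2)*conj(2) + 2*(-1/2 + sqrt(5)/2)*conj(-1/2 + sqrt(5)/2) + 2*(3/2 - sqrt(5)/2)*conj(-sqrt(5)/2 - 1/2) + 2*(-sqrt(5)/2 - 1/2)*conj(-sqrt(5)/2 - 1/2) + 2*(sqrt(5)/2 + 3/2)*conj(-1/2 + sqrt(5)/2) + 5*(-2)*conj(0) + 5*(0)*conj(0)]
      = (1/20)[(8) + (4) + (3 - sqrt(5)) + (1 - sqrt(5)) + (sqrt(5) + 3) + (1 + sqrt(5)) + (0) + (0)] = 20/20 = 1
  <chi_rho, chi_7> = (1/20)[1*(4)*conj(2) + 1*(2)*conj(-2) + 2*(-1/2 + sqrt(5)/2)*conj(1/2 - sqrt(5)/2) + 2*(3/2 - sqrt(5)/2)*conj(-sqrt(5)/2 - 1/2) + 2*(-sqrt(5)/2 - 1/2)*conj(1/2 + sqrt(5)/2) + 2*(sqrt(5)/2 + 3/2)*conj(-1/2 + sqrt(5)/2) + 5*(-2)*conj(0) + 5*(0)*conj(0)]
      = (1/20)[(8) + (-4) + (-3 + sqrt(5)) + (1 - sqrt(5)) + (-3 - sqrt(5)) + (1 + sqrt(5)) + (0) + (0)] = 0/20 = 0
  <chi_rho, chi_8> = (1/20)[1*(4)*conj(2) + 1*(2)*conj(2) + 2*(-1/2 + sqrt(5)/2)*conj(-sqrt(5)/2 - 1/2) + 2*(3/2 - sqrt(5)/2)*conj(-1/2 + sqrt(5)/2) + 2*(-sqrt(5)/2 - 1/2)*conj(-1/2 + sqrt(5)/2) + 2*(sqrt(5)/2 + 3/2)*conj(-sqrt(5)/2 - 1/2) + 5*(-2)*conj(0) + 5*(0)*conj(0)]
      = (1/20)[(8) + (4) + (-2) + (-4 + 2*sqrt(5)) + (-2) + (-2*sqrt(5) - 4) + (0) + (0)] = 0/20 = 0
Dimension check: dim(rho) = sum (mult * dim) = 0*1 + 1*1 + 0*1 + 1*1 + 0*2 + 1*2 + 0*2 + 0*2 = 4 = chi_rho(e) = 4.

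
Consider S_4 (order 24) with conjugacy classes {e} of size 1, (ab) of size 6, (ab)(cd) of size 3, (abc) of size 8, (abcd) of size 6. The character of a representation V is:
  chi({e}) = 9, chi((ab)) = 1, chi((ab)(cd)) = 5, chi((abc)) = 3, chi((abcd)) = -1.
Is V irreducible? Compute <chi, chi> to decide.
Not irreducible (reducible): <chi, chi> = 10 > 1.

Details: <chi, chi> = (1/|G|) sum_C |C| * |chi(C)|^2 = (1/24)[1*|9|^2 + 6*|1|^2 + 3*|5|^2 + 8*|3|^2 + 6*|-1|^2]
  = (1/24)[(81) + (6) + (75) + (72) + (6)] = 240/24 = 10.
A character is irreducible iff <chi, chi> = 1, so this representation is reducible.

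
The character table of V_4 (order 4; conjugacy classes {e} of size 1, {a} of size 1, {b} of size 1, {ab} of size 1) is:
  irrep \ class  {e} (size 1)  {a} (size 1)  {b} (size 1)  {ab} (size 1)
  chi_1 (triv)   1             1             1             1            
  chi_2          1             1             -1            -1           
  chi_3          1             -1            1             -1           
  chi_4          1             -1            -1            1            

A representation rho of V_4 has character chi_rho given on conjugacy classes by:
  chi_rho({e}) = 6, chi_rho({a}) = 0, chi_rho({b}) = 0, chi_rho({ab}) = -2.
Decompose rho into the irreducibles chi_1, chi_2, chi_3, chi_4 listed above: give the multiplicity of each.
Multiplicities: chi_1: 1, chi_2: 2, chi_3: 2, chi_4: 1.

Use <chi_rho, chi> = (1/|G|) sum_C |C| * chi_rho(C) * conj(chi(C)) with |G| = 4 for each irreducible chi in the table:
  <chi_rho, chi_1> = (1/4)[1*(6)*conj(1) + 1*(0)*conj(1) + 1*(0)*conj(1) + 1*(-2)*conj(1)]
      = (1/4)[(6) + (0) + (0) + (-2)] = 4/4 = 1
  <chi_rho, chi_2> = (1/4)[1*(6)*conj(1) + 1*(0)*conj(1) + 1*(0)*conj(-1) + 1*(-2)*conj(-1)]
      = (1/4)[(6) + (0) + (0) + (2)] = 8/4 = 2
  <chi_rho, chi_3> = (1/4)[1*(6)*conj(1) + 1*(0)*conj(-1) + 1*(0)*conj(1) + 1*(-2)*conj(-1)]
      = (1/4)[(6) + (0) + (0) + (2)] = 8/4 = 2
  <chi_rho, chi_4> = (1/4)[1*(6)*conj(1) + 1*(0)*conj(-1) + 1*(0)*conj(-1) + 1*(-2)*conj(1)]
      = (1/4)[(6) + (0) + (0) + (-2)] = 4/4 = 1
Dimension check: dim(rho) = sum (mult * dim) = 1*1 + 2*1 + 2*1 + 1*1 = 6 = chi_rho(e) = 6.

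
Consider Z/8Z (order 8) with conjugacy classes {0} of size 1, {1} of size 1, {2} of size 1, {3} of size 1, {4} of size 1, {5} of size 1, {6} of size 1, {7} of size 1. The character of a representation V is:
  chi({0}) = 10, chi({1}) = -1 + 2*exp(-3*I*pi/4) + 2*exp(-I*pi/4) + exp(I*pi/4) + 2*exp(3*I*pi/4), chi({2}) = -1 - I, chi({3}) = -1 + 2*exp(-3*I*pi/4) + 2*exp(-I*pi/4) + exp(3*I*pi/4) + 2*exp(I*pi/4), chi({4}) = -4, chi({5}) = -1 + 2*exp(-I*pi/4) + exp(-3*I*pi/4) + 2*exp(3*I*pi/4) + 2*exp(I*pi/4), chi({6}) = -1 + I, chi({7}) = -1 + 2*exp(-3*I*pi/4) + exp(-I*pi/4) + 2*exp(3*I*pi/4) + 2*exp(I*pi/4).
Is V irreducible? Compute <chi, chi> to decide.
Not irreducible (reducible): <chi, chi> = 16 > 1.

Explanation: <chi, chi> = (1/|G|) sum_C |C| * |chi(C)|^2 = (1/8)[1*|10|^2 + 1*|-1 + 2*exp(-3*I*pi/4) + 2*exp(-I*pi/4) + exp(I*pi/4) + 2*exp(3*I*pi/4)|^2 + 1*|-1 - I|^2 + 1*|-1 + 2*exp(-3*I*pi/4) + 2*exp(-I*pi/4) + exp(3*I*pi/4) + 2*exp(I*pi/4)|^2 + 1*|-4|^2 + 1*|-1 + 2*exp(-I*pi/4) + exp(-3*I*pi/4) + 2*exp(3*I*pi/4) + 2*exp(I*pi/4)|^2 + 1*|-1 + I|^2 + 1*|-1 + 2*exp(-3*I*pi/4) + exp(-I*pi/4) + 2*exp(3*I*pi/4) + 2*exp(I*pi/4)|^2]
  = (1/8)[(100) + (2 - 4*exp(3*I*pi/4) - 3*exp(I*pi/4) - 3*exp(-I*pi/4) - 4*exp(-3*I*pi/4)) + (2) + (2 - 4*exp(I*pi/4) - 3*exp(3*I*pi/4) - 3*exp(-3*I*pi/4) - 4*exp(-I*pi/4)) + (16) + (2 - 4*exp(I*pi/4) - 3*exp(3*I*pi/4) - 3*exp(-3*I*pi/4) - 4*exp(-I*pi/4)) + (2) + (2 - 4*exp(3*I*pi/4) - 3*exp(I*pi/4) - 3*exp(-I*pi/4) - 4*exp(-3*I*pi/4))] = 128/8 = 16.
(Exp terms are combined using exp(i*s)*conj(exp(i*t)) = exp(i*(s-t)), and sums of them are collapsed using the identity that for every m > 1 the m distinct m-th roots of unity sum to 0, e.g. 1 + exp(2*I*pi/3) + exp(-2*I*pi/3) = 0.)
A character is irreducible iff <chi, chi> = 1, so this representation is reducible.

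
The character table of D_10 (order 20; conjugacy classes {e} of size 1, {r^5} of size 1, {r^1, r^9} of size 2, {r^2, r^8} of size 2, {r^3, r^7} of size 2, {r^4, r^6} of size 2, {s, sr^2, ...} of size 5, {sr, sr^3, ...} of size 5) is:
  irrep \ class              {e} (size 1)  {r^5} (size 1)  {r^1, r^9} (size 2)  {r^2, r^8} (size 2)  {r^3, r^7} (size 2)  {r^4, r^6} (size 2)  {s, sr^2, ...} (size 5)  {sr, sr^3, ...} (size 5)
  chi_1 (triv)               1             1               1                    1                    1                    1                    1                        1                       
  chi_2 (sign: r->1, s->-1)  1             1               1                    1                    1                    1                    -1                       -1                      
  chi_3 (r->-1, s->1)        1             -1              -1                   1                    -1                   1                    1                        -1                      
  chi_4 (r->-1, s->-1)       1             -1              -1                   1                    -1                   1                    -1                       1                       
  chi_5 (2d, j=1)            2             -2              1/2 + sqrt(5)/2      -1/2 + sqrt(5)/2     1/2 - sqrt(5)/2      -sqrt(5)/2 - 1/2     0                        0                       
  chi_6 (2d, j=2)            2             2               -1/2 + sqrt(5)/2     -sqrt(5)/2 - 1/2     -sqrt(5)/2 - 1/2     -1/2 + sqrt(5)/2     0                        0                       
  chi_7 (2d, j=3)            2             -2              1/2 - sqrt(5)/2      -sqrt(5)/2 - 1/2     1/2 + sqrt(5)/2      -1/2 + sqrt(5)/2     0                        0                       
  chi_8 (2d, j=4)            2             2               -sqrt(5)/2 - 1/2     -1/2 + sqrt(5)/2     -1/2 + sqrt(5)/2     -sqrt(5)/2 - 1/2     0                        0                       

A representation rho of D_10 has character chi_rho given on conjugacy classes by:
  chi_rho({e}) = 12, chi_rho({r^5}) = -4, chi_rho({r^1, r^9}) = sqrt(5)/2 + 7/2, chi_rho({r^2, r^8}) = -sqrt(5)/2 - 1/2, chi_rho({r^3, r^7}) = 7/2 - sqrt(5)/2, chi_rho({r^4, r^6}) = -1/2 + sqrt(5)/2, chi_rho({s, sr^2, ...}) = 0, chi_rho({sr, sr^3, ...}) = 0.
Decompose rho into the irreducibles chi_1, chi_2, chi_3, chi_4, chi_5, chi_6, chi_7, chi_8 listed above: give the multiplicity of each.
Multiplicities: chi_1: 1, chi_2: 1, chi_3: 0, chi_4: 0, chi_5: 2, chi_6: 1, chi_7: 2, chi_8: 0.

Use <chi_rho, chi> = (1/|G|) sum_C |C| * chi_rho(C) * conj(chi(C)) with |G| = 20 for each irreducible chi in the table:
  <chi_rho, chi_1> = (1/20)[1*(12)*conj(1) + 1*(-4)*conj(1) + 2*(sqrt(5)/2 + 7/2)*conj(1) + 2*(-sqrt(5)/2 - 1/2)*conj(1) + 2*(7/2 - sqrt(5)/2)*conj(1) + 2*(-1/2 + sqrt(5)/2)*conj(1) + 5*(0)*conj(1) + 5*(0)*conj(1)]
      = (1/20)[(12) + (-4) + (sqrt(5) + 7) + (-sqrt(5) - 1) + (7 - sqrt(5)) + (-1 + sqrt(5)) + (0) + (0)] = 20/20 = 1
  <chi_rho, chi_2> = (1/20)[1*(12)*conj(1) + 1*(-4)*conj(1) + 2*(sqrt(5)/2 + 7/2)*conj(1) + 2*(-sqrt(5)/2 - 1/2)*conj(1) + 2*(7/2 - sqrt(5)/2)*conj(1) + 2*(-1/2 + sqrt(5)/2)*conj(1) + 5*(0)*conj(-1) + 5*(0)*conj(-1)]
      = (1/20)[(12) + (-4) + (sqrt(5) + 7) + (-sqrt(5) - 1) + (7 - sqrt(5)) + (-1 + sqrt(5)) + (0) + (0)] = 20/20 = 1
  <chi_rho, chi_3> = (1/20)[1*(12)*conj(1) + 1*(-4)*conj(-1) + 2*(sqrt(5)/2 + 7/2)*conj(-1) + 2*(-sqrt(5)/2 - 1/2)*conj(1) + 2*(7/2 - sqrt(5)/2)*conj(-1) + 2*(-1/2 + sqrt(5)/2)*conj(1) + 5*(0)*conj(1) + 5*(0)*conj(-1)]
      = (1/20)[(12) + (4) + (-7 - sqrt(5)) + (-sqrt(5) - 1) + (-7 + sqrt(5)) + (-1 + sqrt(5)) + (0) + (0)] = 0/20 = 0
  <chi_rho, chi_4> = (1/20)[1*(12)*conj(1) + 1*(-4)*conj(-1) + 2*(sqrt(5)/2 + 7/2)*conj(-1) + 2*(-sqrt(5)/2 - 1/2)*conj(1) + 2*(7/2 - sqrt(5)/2)*conj(-1) + 2*(-1/2 + sqrt(5)/2)*conj(1) + 5*(0)*conj(-1) + 5*(0)*conj(1)]
      = (1/20)[(12) + (4) + (-7 - sqrt(5)) + (-sqrt(5) - 1) + (-7 + sqrt(5)) + (-1 + sqrt(5)) + (0) + (0)] = 0/20 = 0
  <chi_rho, chi_5> = (1/20)[1*(12)*conj(2) + 1*(-4)*conj(-2) + 2*(sqrt(5)/2 + 7/2)*conj(1/2 + sqrt(5)/2) + 2*(-sqrt(5)/2 - 1/2)*conj(-1/2 + sqrt(5)/2) + 2*(7/2 - sqrt(5)/2)*conj(1/2 - sqrt(5)/2) + 2*(-1/2 + sqrt(5)/2)*conj(-sqrt(5)/2 - 1/2) + 5*(0)*conj(0) + 5*(0)*conj(0)]
      = (1/20)[(24) + (8) + (6 + 4*sqrt(5)) + (-2) + (6 - 4*sqrt(5)) + (-2) + (0) + (0)] = 40/20 = 2
  <chi_rho, chi_6> = (1/20)[1*(12)*conj(2) + 1*(-4)*conj(2) + 2*(sqrt(5)/2 + 7/2)*conj(-1/2 + sqrt(5)/2) + 2*(-sqrt(5)/2 - 1/2)*conj(-sqrt(5)/2 - 1/2) + 2*(7/2 - sqrt(5)/2)*conj(-sqrt(5)/2 - 1/2) + 2*(-1/2 + sqrt(5)/2)*conj(-1/2 + sqrt(5)/2) + 5*(0)*conj(0) + 5*(0)*conj(0)]
      = (1/20)[(24) + (-8) + (-1 + 3*sqrt(5)) + (sqrt(5) + 3) + (-3*sqrt(5) - 1) + (3 - sqrt(5)) + (0) + (0)] = 20/20 = 1
  <chi_rho, chi_7> = (1/20)[1*(12)*conj(2) + 1*(-4)*conj(-2) + 2*(sqrt(5)/2 + 7/2)*conj(1/2 - sqrt(5)/2) + 2*(-sqrt(5)/2 - 1/2)*conj(-sqrt(5)/2 - 1/2) + 2*(7/2 - sqrt(5)/2)*conj(1/2 + sqrt(5)/2) + 2*(-1/2 + sqrt(5)/2)*conj(-1/2 + sqrt(5)/2) + 5*(0)*conj(0) + 5*(0)*conj(0)]
      = (1/20)[(24) + (8) + (1 - 3*sqrt(5)) + (sqrt(5) + 3) + (1 + 3*sqrt(5)) + (3 - sqrt(5)) + (0) + (0)] = 40/20 = 2
  <chi_rho, chi_8> = (1/20)[1*(12)*conj(2) + 1*(-4)*conj(2) + 2*(sqrt(5)/2 + 7/2)*conj(-sqrt(5)/2 - 1/2) + 2*(-sqrt(5)/2 - 1/2)*conj(-1/2 + sqrt(5)/2) + 2*(7/2 - sqrt(5)/2)*conj(-1/2 + sqrt(5)/2) + 2*(-1/2 + sqrt(5)/2)*conj(-sqrt(5)/2 - 1/2) + 5*(0)*conj(0) + 5*(0)*conj(0)]
      = (1/20)[(24) + (-8) + (-4*sqrt(5) - 6) + (-2) + (-6 + 4*sqrt(5)) + (-2) + (0) + (0)] = 0/20 = 0
Dimension check: dim(rho) = sum (mult * dim) = 1*1 + 1*1 + 0*1 + 0*1 + 2*2 + 1*2 + 2*2 + 0*2 = 12 = chi_rho(e) = 12.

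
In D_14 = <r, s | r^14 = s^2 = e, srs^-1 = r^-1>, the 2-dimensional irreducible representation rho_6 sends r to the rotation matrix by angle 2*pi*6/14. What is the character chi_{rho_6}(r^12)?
chi_{rho_6}(r^12) = 2*cos(2*pi*6*12/14) = 2*cos(72*pi/7)

Solution. rho_6(r^12) is rotation by angle 2*pi*6*12/14, whose trace is 2*cos(2*pi*6*12/14) = 2*cos(72*pi/7).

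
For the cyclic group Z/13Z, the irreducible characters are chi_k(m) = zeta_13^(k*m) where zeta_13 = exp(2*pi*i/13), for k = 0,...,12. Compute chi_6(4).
chi_6(4) = zeta_13^24 = exp(-4*I*pi/13)

Derivation: chi_6(4) = zeta_13^(6*4) = zeta_13^24. Since zeta_13^13 = 1, this equals zeta_13^11 = exp(2*pi*i*11/13) = exp(-4*I*pi/13).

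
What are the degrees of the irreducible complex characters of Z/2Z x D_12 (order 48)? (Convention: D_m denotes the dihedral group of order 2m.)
Dimensions: 1, 1, 1, 1, 1, 1, 1, 1, 2, 2, 2, 2, 2, 2, 2, 2, 2, 2

Explanation: There are 18 irreducibles (= number of conjugacy classes). Their dimensions d_i satisfy sum d_i^2 = |G| = 48: 1 + 1 + 1 + 1 + 1 + 1 + 1 + 1 + 4 + 4 + 4 + 4 + 4 + 4 + 4 + 4 + 4 + 4 = 48. (For the product with Z/2Z: each of the 2 1-dim characters of Z/2Z tensors with each irrep of D_12, giving 2 copies of each D_12-dimension.)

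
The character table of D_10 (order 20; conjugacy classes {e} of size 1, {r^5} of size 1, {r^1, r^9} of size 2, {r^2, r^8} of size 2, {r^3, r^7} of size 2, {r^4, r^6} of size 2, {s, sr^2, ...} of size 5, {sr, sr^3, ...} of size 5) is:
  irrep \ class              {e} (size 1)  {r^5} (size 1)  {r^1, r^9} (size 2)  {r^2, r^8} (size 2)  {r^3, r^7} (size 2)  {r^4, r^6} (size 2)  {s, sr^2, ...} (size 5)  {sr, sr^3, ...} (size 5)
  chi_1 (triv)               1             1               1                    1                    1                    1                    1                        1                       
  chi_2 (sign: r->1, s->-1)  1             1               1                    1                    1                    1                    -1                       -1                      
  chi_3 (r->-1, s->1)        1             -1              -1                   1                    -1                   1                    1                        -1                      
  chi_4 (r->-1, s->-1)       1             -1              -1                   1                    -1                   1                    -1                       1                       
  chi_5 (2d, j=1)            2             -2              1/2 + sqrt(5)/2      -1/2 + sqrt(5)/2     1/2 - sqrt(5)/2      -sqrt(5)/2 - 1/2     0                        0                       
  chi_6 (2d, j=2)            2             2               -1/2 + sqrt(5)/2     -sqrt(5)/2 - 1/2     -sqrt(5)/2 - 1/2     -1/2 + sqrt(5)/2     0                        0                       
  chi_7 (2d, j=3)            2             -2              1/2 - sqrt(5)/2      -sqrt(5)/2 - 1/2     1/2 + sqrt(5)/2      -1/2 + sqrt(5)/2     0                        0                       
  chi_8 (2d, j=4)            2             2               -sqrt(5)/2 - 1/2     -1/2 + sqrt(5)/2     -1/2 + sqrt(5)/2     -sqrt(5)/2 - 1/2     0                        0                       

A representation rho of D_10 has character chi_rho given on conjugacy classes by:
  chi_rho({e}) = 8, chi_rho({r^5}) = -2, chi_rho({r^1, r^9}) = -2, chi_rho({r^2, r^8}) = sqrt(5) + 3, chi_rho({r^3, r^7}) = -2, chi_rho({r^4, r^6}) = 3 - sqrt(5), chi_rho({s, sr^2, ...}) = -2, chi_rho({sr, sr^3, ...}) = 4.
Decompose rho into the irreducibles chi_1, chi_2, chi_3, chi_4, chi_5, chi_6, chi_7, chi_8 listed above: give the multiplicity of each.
Multiplicities: chi_1: 1, chi_2: 0, chi_3: 0, chi_4: 3, chi_5: 1, chi_6: 0, chi_7: 0, chi_8: 1.

Use <chi_rho, chi> = (1/|G|) sum_C |C| * chi_rho(C) * conj(chi(C)) with |G| = 20 for each irreducible chi in the table:
  <chi_rho, chi_1> = (1/20)[1*(8)*conj(1) + 1*(-2)*conj(1) + 2*(-2)*conj(1) + 2*(sqrt(5) + 3)*conj(1) + 2*(-2)*conj(1) + 2*(3 - sqrt(5))*conj(1) + 5*(-2)*conj(1) + 5*(4)*conj(1)]
      = (1/20)[(8) + (-2) + (-4) + (2*sqrt(5) + 6) + (-4) + (6 - 2*sqrt(5)) + (-10) + (20)] = 20/20 = 1
  <chi_rho, chi_2> = (1/20)[1*(8)*conj(1) + 1*(-2)*conj(1) + 2*(-2)*conj(1) + 2*(sqrt(5) + 3)*conj(1) + 2*(-2)*conj(1) + 2*(3 - sqrt(5))*conj(1) + 5*(-2)*conj(-1) + 5*(4)*conj(-1)]
      = (1/20)[(8) + (-2) + (-4) + (2*sqrt(5) + 6) + (-4) + (6 - 2*sqrt(5)) + (10) + (-20)] = 0/20 = 0
  <chi_rho, chi_3> = (1/20)[1*(8)*conj(1) + 1*(-2)*conj(-1) + 2*(-2)*conj(-1) + 2*(sqrt(5) + 3)*conj(1) + 2*(-2)*conj(-1) + 2*(3 - sqrt(5))*conj(1) + 5*(-2)*conj(1) + 5*(4)*conj(-1)]
      = (1/20)[(8) + (2) + (4) + (2*sqrt(5) + 6) + (4) + (6 - 2*sqrt(5)) + (-10) + (-20)] = 0/20 = 0
  <chi_rho, chi_4> = (1/20)[1*(8)*conj(1) + 1*(-2)*conj(-1) + 2*(-2)*conj(-1) + 2*(sqrt(5) + 3)*conj(1) + 2*(-2)*conj(-1) + 2*(3 - sqrt(5))*conj(1) + 5*(-2)*conj(-1) + 5*(4)*conj(1)]
      = (1/20)[(8) + (2) + (4) + (2*sqrt(5) + 6) + (4) + (6 - 2*sqrt(5)) + (10) + (20)] = 60/20 = 3
  <chi_rho, chi_5> = (1/20)[1*(8)*conj(2) + 1*(-2)*conj(-2) + 2*(-2)*conj(1/2 + sqrt(5)/2) + 2*(sqrt(5) + 3)*conj(-1/2 + sqrt(5)/2) + 2*(-2)*conj(1/2 - sqrt(5)/2) + 2*(3 - sqrt(5))*conj(-sqrt(5)/2 - 1/2) + 5*(-2)*conj(0) + 5*(4)*conj(0)]
      = (1/20)[(16) + (4) + (-2*sqrt(5) - 2) + (2 + 2*sqrt(5)) + (-2 + 2*sqrt(5)) + (2 - 2*sqrt(5)) + (0) + (0)] = 20/20 = 1
  <chi_rho, chi_6> = (1/20)[1*(8)*conj(2) + 1*(-2)*conj(2) + 2*(-2)*conj(-1/2 + sqrt(5)/2) + 2*(sqrt(5) + 3)*conj(-sqrt(5)/2 - 1/2) + 2*(-2)*conj(-sqrt(5)/2 - 1/2) + 2*(3 - sqrt(5))*conj(-1/2 + sqrt(5)/2) + 5*(-2)*conj(0) + 5*(4)*conj(0)]
      = (1/20)[(16) + (-4) + (2 - 2*sqrt(5)) + (-4*sqrt(5) - 8) + (2 + 2*sqrt(5)) + (-8 + 4*sqrt(5)) + (0) + (0)] = 0/20 = 0
  <chi_rho, chi_7> = (1/20)[1*(8)*conj(2) + 1*(-2)*conj(-2) + 2*(-2)*conj(1/2 - sqrt(5)/2) + 2*(sqrt(5) + 3)*conj(-sqrt(5)/2 - 1/2) + 2*(-2)*conj(1/2 + sqrt(5)/2) + 2*(3 - sqrt(5))*conj(-1/2 + sqrt(5)/2) + 5*(-2)*conj(0) + 5*(4)*conj(0)]
      = (1/20)[(16) + (4) + (-2 + 2*sqrt(5)) + (-4*sqrt(5) - 8) + (-2*sqrt(5) - 2) + (-8 + 4*sqrt(5)) + (0) + (0)] = 0/20 = 0
  <chi_rho, chi_8> = (1/20)[1*(8)*conj(2) + 1*(-2)*conj(2) + 2*(-2)*conj(-sqrt(5)/2 - 1/2) + 2*(sqrt(5) + 3)*conj(-1/2 + sqrt(5)/2) + 2*(-2)*conj(-1/2 + sqrt(5)/2) + 2*(3 - sqrt(5))*conj(-sqrt(5)/2 - 1/2) + 5*(-2)*conj(0) + 5*(4)*conj(0)]
      = (1/20)[(16) + (-4) + (2 + 2*sqrt(5)) + (2 + 2*sqrt(5)) + (2 - 2*sqrt(5)) + (2 - 2*sqrt(5)) + (0) + (0)] = 20/20 = 1
Dimension check: dim(rho) = sum (mult * dim) = 1*1 + 0*1 + 0*1 + 3*1 + 1*2 + 0*2 + 0*2 + 1*2 = 8 = chi_rho(e) = 8.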